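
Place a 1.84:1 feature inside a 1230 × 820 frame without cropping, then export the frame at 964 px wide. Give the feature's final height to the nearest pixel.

524 px

At 1230×820 the feature is width-limited, so height = 1230 / 1.840 ≈ 668.48 px.
Scaling 1230 → 964 is ×0.7837, so the height becomes 668.48 × 0.7837 ≈ 523.91 px.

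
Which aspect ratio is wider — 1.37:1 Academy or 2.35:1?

2.35:1

1.37 and 2.35; 2.35 > 1.37.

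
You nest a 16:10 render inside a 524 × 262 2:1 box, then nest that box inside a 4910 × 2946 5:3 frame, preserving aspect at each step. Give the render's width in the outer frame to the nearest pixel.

16:10 in 524×262: fills the height, so the render is 419.20 × 262.00.
2:1 in 4910×2946: fills the width, so the intermediate becomes 4910.00 × 2455.00 — a scale of ×9.3702.
Applying the same ×9.3702: 419.20 → 3928.00.

3928 px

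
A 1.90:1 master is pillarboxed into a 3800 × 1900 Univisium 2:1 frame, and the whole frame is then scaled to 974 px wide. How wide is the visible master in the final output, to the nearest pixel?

925 px

Fitted into 3800×1900, the master spans the height; its width is 1900 × 1.900 ≈ 3610.00 px.
The frame scales by 974/3800 = 0.2563; 3610.00 × 0.2563 ≈ 925.30 px.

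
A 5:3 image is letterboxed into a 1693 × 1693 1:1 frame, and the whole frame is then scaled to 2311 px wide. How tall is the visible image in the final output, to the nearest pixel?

Fitted into 1693×1693, the image spans the width; its height is 1693 × 3/5 ≈ 1015.80 px.
Resizing to 2311 px wide multiplies everything by 1.3650: 1015.80 → 1386.60 px.

1387 px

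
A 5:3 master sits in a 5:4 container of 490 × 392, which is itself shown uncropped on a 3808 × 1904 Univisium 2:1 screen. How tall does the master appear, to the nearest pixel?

First fit — 5:3 into 490×392 spans the width: 490.00 × 294.00.
Second fit — the 5:4 canvas into 3808×1904 spans the height: 2380.00 × 1904.00 (×4.8571 from 490×392).
The master scales with it: height 294.00 × 4.8571 ≈ 1428.00.

1428 px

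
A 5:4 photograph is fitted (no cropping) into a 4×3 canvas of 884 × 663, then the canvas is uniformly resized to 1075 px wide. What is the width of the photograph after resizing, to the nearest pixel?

Fitted into 884×663, the photograph spans the height; its width is 663 × 5/4 ≈ 828.75 px.
Scaling 884 → 1075 is ×1.2161, so the width becomes 828.75 × 1.2161 ≈ 1007.81 px.

1008 px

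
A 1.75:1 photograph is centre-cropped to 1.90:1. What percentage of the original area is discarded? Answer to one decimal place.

Going from 1.75:1 to 1.90:1 means cutting height while keeping width.
Area ratio = (1.750)/(1.900) = 92.11%; the remaining 7.89% is cropped out.

7.9%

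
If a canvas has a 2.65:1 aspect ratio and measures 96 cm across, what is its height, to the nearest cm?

36 cm

Height = 96 / 2.650 = 36.23.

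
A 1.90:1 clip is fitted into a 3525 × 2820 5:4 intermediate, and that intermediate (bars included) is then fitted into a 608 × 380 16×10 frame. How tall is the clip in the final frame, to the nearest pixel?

250 px

1.90:1 in 3525×2820: fills the width, so the clip is 3525.00 × 1855.26.
5:4 in 608×380: fills the height, so the intermediate becomes 475.00 × 380.00 — a scale of ×0.1348.
So the clip's height is 1855.26 × 0.1348 ≈ 250.00.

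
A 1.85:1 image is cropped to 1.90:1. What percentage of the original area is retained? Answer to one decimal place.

97.4%

The width stays; only height is cut (since 1.90:1 is wider than 1.85:1).
(1.850)/(1.900) ≈ 0.974 of the area survives.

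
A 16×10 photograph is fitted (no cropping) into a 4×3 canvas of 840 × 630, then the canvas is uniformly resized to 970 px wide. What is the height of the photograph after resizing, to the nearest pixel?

606 px

In the 840×630 frame the photograph fills the width: height = 840 × 10/16 ≈ 525.00 px.
Resizing to 970 px wide multiplies everything by 1.1548: 525.00 → 606.25 px.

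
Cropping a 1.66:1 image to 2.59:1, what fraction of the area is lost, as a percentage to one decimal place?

2.59:1 is wider than 1.66:1, so the crop keeps the full width and trims the height.
Fraction kept = (1.660)/(2.590) ≈ 64.09%, so 35.91% is lost.

35.9%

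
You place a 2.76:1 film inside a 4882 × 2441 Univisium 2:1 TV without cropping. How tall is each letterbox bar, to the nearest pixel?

336 px

Since 2.760 > 2.000, the film is width-limited.
Content height = 4882 / 2.760 ≈ 1768.84 px.
Black = 2441 − 1768.84 = 672.16 px, or 336.08 per bar.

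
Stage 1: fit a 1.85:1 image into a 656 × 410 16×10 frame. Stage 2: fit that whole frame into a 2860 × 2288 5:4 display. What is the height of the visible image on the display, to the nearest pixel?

1.85:1 in 656×410: fills the width, so the image is 656.00 × 354.59.
16×10 in 2860×2288: fills the width, so the intermediate becomes 2860.00 × 1787.50 — a scale of ×4.3598.
So the image's height is 354.59 × 4.3598 ≈ 1545.95.

1546 px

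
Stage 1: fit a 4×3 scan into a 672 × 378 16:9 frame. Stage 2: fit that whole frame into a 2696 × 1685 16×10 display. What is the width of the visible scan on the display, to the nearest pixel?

2022 px

4×3 in 672×378: fills the height, so the scan is 504.00 × 378.00.
Second fit — the 16:9 canvas into 2696×1685 spans the width: 2696.00 × 1516.50 (×4.0119 from 672×378).
The scan scales with it: width 504.00 × 4.0119 ≈ 2022.00.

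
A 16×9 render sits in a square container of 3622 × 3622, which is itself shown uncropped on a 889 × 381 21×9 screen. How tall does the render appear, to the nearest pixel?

Inside the 3622×3622 canvas the render is width-limited at 3622.00 × 2037.38.
The square canvas is height-limited in 889×381, giving 381.00 × 381.00; scale factor 0.1052.
The render scales with it: height 2037.38 × 0.1052 ≈ 214.31.

214 px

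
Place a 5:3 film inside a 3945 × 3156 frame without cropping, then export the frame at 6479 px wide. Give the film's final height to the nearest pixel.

At 3945×3156 the film is width-limited, so height = 3945 × 3/5 ≈ 2367.00 px.
Resizing to 6479 px wide multiplies everything by 1.6423: 2367.00 → 3887.40 px.

3887 px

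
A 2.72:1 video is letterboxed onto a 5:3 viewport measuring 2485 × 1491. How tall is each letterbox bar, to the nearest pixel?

2.72:1 (2.720) > 5:3 (1.667), so the video fills the width.
Content height = 2485 / 2.720 ≈ 913.60 px.
Leftover height: 1491 − 913.60 = 577.40 px → 288.70 each side.

289 px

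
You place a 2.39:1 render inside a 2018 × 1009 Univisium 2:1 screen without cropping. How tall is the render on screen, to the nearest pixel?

844 px

Since 2.390 > 2.000, the render is width-limited.
The render is 2018 / 2.390 ≈ 844.35 px tall.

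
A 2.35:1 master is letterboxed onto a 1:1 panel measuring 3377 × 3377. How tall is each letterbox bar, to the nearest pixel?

Since 2.350 > 1.000, the master is width-limited.
The master is 3377 / 2.350 ≈ 1437.02 px tall.
3377 − 1437.02 = 1939.98 px of bars (969.99 each).

970 px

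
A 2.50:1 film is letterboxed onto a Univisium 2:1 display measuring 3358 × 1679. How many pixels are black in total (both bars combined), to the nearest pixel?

1127616 pixels

2.50:1 (2.500) > Univisium 2:1 (2.000), so the film fills the width.
The film is 3358 / 2.500 ≈ 1343.2000 px tall.
1679 − 1343.2000 = 335.8000 px of bars.
Across the 3358-px span: 335.8000 × 3358 ≈ 1127616 px.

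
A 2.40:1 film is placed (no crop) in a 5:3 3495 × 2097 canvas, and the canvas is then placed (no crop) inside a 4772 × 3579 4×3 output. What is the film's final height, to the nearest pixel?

First fit — 2.40:1 into 3495×2097 spans the width: 3495.00 × 1456.25.
Second fit — the 5:3 canvas into 4772×3579 spans the width: 4772.00 × 2863.20 (×1.3654 from 3495×2097).
The film scales with it: height 1456.25 × 1.3654 ≈ 1988.33.

1988 px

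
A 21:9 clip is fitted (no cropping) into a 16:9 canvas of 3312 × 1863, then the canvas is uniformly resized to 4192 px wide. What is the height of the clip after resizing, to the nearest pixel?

Fitted into 3312×1863, the clip spans the width; its height is 3312 × 9/21 ≈ 1419.43 px.
The frame scales by 4192/3312 = 1.2657; 1419.43 × 1.2657 ≈ 1796.57 px.

1797 px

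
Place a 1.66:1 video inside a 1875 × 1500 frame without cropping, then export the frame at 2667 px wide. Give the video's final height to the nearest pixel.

In the 1875×1500 frame the video fills the width: height = 1875 / 1.660 ≈ 1129.52 px.
Resizing to 2667 px wide multiplies everything by 1.4224: 1129.52 → 1606.63 px.

1607 px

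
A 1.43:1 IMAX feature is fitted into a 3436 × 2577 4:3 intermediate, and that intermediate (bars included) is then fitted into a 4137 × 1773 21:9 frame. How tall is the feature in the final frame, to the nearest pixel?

1653 px

1.43:1 IMAX in 3436×2577: fills the width, so the feature is 3436.00 × 2402.80.
4:3 in 4137×1773: fills the height, so the intermediate becomes 2364.00 × 1773.00 — a scale of ×0.6880.
Applying the same ×0.6880: 2402.80 → 1653.15.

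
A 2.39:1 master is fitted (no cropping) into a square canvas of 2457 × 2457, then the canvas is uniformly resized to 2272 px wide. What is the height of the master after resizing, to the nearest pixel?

951 px

Fitted into 2457×2457, the master spans the width; its height is 2457 / 2.390 ≈ 1028.03 px.
Resizing to 2272 px wide multiplies everything by 0.9247: 1028.03 → 950.63 px.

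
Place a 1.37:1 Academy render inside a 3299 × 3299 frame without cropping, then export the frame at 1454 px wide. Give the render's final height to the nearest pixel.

1061 px

Fitted into 3299×3299, the render spans the width; its height is 3299 / 1.370 ≈ 2408.03 px.
Resizing to 1454 px wide multiplies everything by 0.4407: 2408.03 → 1061.31 px.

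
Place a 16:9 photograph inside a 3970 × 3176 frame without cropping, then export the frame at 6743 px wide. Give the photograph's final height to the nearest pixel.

At 3970×3176 the photograph is width-limited, so height = 3970 × 9/16 ≈ 2233.12 px.
Scaling 3970 → 6743 is ×1.6985, so the height becomes 2233.12 × 1.6985 ≈ 3792.94 px.

3793 px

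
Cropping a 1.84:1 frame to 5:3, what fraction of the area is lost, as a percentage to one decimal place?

The height stays; only width is cut (since 5:3 is narrower than 1.84:1).
Fraction kept = (1.667)/(1.840) ≈ 90.58%, so 9.42% is lost.

9.4%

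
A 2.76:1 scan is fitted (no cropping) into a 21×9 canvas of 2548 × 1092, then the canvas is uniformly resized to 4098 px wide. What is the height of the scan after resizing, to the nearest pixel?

Fitted into 2548×1092, the scan spans the width; its height is 2548 / 2.760 ≈ 923.19 px.
Resizing to 4098 px wide multiplies everything by 1.6083: 923.19 → 1484.78 px.

1485 px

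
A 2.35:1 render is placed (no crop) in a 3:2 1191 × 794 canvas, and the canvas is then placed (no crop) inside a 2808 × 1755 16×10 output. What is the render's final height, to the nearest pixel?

1120 px

Inside the 1191×794 canvas the render is width-limited at 1191.00 × 506.81.
The 3:2 canvas is height-limited in 2808×1755, giving 2632.50 × 1755.00; scale factor 2.2103.
So the render's height is 506.81 × 2.2103 ≈ 1120.21.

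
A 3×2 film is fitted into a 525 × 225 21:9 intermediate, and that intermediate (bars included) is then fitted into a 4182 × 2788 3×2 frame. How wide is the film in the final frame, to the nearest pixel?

Inside the 525×225 canvas the film is height-limited at 337.50 × 225.00.
Second fit — the 21:9 canvas into 4182×2788 spans the width: 4182.00 × 1792.29 (×7.9657 from 525×225).
The film scales with it: width 337.50 × 7.9657 ≈ 2688.43.

2688 px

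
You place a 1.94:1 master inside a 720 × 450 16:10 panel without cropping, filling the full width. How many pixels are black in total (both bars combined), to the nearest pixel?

56784 pixels

That makes the image 371.1340 px tall (720 / 1.940).
Leftover height: 450 − 371.1340 = 78.8660 px.
That's 78.8660 × 720 ≈ 56784 black pixels.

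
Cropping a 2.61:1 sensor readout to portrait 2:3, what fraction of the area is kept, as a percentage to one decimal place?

Going from 2.61:1 to portrait 2:3 means cutting width while keeping height.
(0.667)/(2.610) ≈ 0.255 of the area survives.

25.5%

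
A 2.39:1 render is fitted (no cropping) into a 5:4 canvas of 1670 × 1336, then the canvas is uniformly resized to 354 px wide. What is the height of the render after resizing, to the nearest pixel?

Fitted into 1670×1336, the render spans the width; its height is 1670 / 2.390 ≈ 698.74 px.
Scaling 1670 → 354 is ×0.2120, so the height becomes 698.74 × 0.2120 ≈ 148.12 px.

148 px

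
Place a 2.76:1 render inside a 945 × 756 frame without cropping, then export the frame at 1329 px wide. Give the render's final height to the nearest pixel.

Fitted into 945×756, the render spans the width; its height is 945 / 2.760 ≈ 342.39 px.
Resizing to 1329 px wide multiplies everything by 1.4063: 342.39 → 481.52 px.

482 px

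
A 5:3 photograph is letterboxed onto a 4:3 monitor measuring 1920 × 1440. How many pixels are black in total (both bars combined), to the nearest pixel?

Since 1.667 > 1.333, the photograph is width-limited.
Content height = 1920 × 3/5 ≈ 1152.0000 px.
Black = 1440 − 1152.0000 = 288.0000 px.
That's 288.0000 × 1920 ≈ 552960 black pixels.

552960 pixels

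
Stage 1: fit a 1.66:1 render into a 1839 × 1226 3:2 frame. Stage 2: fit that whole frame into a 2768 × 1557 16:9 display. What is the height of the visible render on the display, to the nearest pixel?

1407 px

Inside the 1839×1226 canvas the render is width-limited at 1839.00 × 1107.83.
3:2 in 2768×1557: fills the height, so the intermediate becomes 2335.50 × 1557.00 — a scale of ×1.2700.
Applying the same ×1.2700: 1107.83 → 1406.93.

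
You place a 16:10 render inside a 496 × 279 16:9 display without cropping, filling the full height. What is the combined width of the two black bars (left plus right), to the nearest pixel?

Content width = 279 × 16/10 ≈ 446.40 px.
Black = 496 − 446.40 = 49.60 px.

50 px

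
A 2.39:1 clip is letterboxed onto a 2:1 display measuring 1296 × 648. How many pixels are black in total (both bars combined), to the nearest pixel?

137040 pixels

Since 2.390 > 2.000, the clip is width-limited.
Content height = 1296 / 2.390 ≈ 542.2594 px.
648 − 542.2594 = 105.7406 px of bars.
Bar area = 105.7406 × 1296 ≈ 137040 px.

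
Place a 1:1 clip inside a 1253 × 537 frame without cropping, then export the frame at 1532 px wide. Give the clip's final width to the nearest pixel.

Fitted into 1253×537, the clip spans the height; its width is 537 × 1/1 ≈ 537.00 px.
Scaling 1253 → 1532 is ×1.2227, so the width becomes 537.00 × 1.2227 ≈ 656.57 px.

657 px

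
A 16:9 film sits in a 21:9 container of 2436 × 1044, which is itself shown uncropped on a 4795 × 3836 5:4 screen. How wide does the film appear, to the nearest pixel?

Inside the 2436×1044 canvas the film is height-limited at 1856.00 × 1044.00.
21:9 in 4795×3836: fills the width, so the intermediate becomes 4795.00 × 2055.00 — a scale of ×1.9684.
Applying the same ×1.9684: 1856.00 → 3653.33.

3653 px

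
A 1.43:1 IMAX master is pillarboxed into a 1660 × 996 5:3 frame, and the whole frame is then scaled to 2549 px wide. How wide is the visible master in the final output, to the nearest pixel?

2187 px

At 1660×996 the master is height-limited, so width = 996 × 1.430 ≈ 1424.28 px.
Resizing to 2549 px wide multiplies everything by 1.5355: 1424.28 → 2187.04 px.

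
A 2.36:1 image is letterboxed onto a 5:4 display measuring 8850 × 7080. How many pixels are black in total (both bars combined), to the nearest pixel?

29470500 pixels

Since 2.360 > 1.250, the image is width-limited.
Content height = 8850 / 2.360 ≈ 3750.0000 px.
Black = 7080 − 3750.0000 = 3330.0000 px.
Bar area = 3330.0000 × 8850 ≈ 29470500 px.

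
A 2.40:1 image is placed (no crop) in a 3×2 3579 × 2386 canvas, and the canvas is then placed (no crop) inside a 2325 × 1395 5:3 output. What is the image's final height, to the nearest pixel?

Inside the 3579×2386 canvas the image is width-limited at 3579.00 × 1491.25.
Second fit — the 3×2 canvas into 2325×1395 spans the height: 2092.50 × 1395.00 (×0.5847 from 3579×2386).
So the image's height is 1491.25 × 0.5847 ≈ 871.88.

872 px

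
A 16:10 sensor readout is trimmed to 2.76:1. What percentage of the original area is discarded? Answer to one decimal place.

42.0%

2.76:1 is wider than 16:10, so the crop keeps the full width and trims the height.
Fraction kept = (1.600)/(2.760) ≈ 57.97%, so 42.03% is lost.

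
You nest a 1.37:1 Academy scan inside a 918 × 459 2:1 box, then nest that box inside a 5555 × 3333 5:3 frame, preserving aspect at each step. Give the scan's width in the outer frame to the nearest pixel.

3805 px

1.37:1 Academy in 918×459: fills the height, so the scan is 628.83 × 459.00.
2:1 in 5555×3333: fills the width, so the intermediate becomes 5555.00 × 2777.50 — a scale of ×6.0512.
The scan scales with it: width 628.83 × 6.0512 ≈ 3805.18.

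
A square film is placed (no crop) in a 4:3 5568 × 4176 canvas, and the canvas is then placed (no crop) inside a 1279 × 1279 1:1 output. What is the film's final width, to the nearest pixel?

First fit — square into 5568×4176 spans the height: 4176.00 × 4176.00.
4:3 in 1279×1279: fills the width, so the intermediate becomes 1279.00 × 959.25 — a scale of ×0.2297.
Applying the same ×0.2297: 4176.00 → 959.25.

959 px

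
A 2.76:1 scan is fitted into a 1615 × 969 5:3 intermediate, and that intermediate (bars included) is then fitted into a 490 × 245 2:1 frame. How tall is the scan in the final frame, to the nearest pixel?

Inside the 1615×969 canvas the scan is width-limited at 1615.00 × 585.14.
5:3 in 490×245: fills the height, so the intermediate becomes 408.33 × 245.00 — a scale of ×0.2528.
Applying the same ×0.2528: 585.14 → 147.95.

148 px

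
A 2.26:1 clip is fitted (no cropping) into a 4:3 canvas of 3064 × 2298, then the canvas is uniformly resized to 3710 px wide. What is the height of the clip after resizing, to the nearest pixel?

Fitted into 3064×2298, the clip spans the width; its height is 3064 / 2.260 ≈ 1355.75 px.
The frame scales by 3710/3064 = 1.2108; 1355.75 × 1.2108 ≈ 1641.59 px.

1642 px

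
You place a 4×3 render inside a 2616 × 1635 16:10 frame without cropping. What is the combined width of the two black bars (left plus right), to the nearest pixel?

4×3 is narrower than 16:10, so it spans the full height.
That makes the image 2180.00 px wide (1635 × 4/3).
Black = 2616 − 2180.00 = 436.00 px.

436 px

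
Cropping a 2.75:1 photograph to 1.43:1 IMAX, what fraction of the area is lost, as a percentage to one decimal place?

48.0%

1.43:1 IMAX is narrower than 2.75:1, so the crop keeps the full height and trims the width.
(1.430)/(2.750) ≈ 0.520 of the area survives, leaving 48.00% discarded.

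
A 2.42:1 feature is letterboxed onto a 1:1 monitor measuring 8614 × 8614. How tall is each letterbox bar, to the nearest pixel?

2527 px

Since 2.420 > 1.000, the feature is width-limited.
The feature is 8614 / 2.420 ≈ 3559.50 px tall.
Leftover height: 8614 − 3559.50 = 5054.50 px → 2527.25 each side.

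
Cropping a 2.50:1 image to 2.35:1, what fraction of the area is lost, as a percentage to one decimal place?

The height stays; only width is cut (since 2.35:1 is narrower than 2.50:1).
(2.350)/(2.500) ≈ 0.940 of the area survives, leaving 6.00% discarded.

6.0%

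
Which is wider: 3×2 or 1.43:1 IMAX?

3×2 = 1.5 and 1.43; 1.5 > 1.43.

3×2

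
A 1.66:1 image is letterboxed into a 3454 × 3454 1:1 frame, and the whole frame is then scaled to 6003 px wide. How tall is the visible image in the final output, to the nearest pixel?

3616 px

In the 3454×3454 frame the image fills the width: height = 3454 / 1.660 ≈ 2080.72 px.
Scaling 3454 → 6003 is ×1.7380, so the height becomes 2080.72 × 1.7380 ≈ 3616.27 px.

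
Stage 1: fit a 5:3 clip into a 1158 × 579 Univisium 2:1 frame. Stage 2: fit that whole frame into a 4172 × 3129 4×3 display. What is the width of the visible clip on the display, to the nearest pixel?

3477 px

5:3 in 1158×579: fills the height, so the clip is 965.00 × 579.00.
Second fit — the Univisium 2:1 canvas into 4172×3129 spans the width: 4172.00 × 2086.00 (×3.6028 from 1158×579).
So the clip's width is 965.00 × 3.6028 ≈ 3476.67.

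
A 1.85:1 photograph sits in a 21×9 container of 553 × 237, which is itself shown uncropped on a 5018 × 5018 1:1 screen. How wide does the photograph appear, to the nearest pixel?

3979 px

1.85:1 in 553×237: fills the height, so the photograph is 438.45 × 237.00.
The 21×9 canvas is width-limited in 5018×5018, giving 5018.00 × 2150.57; scale factor 9.0741.
So the photograph's width is 438.45 × 9.0741 ≈ 3978.56.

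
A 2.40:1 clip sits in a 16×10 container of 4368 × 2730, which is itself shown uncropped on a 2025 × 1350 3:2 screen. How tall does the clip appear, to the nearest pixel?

844 px

First fit — 2.40:1 into 4368×2730 spans the width: 4368.00 × 1820.00.
The 16×10 canvas is width-limited in 2025×1350, giving 2025.00 × 1265.62; scale factor 0.4636.
So the clip's height is 1820.00 × 0.4636 ≈ 843.75.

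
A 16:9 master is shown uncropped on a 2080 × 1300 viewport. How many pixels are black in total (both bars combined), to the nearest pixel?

270400 pixels

16:9 (1.778) > 16:10 (1.600), so the master fills the width.
That makes the image 1170.0000 px tall (2080 × 9/16).
Black = 1300 − 1170.0000 = 130.0000 px.
That's 130.0000 × 2080 ≈ 270400 black pixels.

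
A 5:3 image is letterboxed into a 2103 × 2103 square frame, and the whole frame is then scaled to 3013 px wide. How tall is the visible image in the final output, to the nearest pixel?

1808 px

Fitted into 2103×2103, the image spans the width; its height is 2103 × 3/5 ≈ 1261.80 px.
The frame scales by 3013/2103 = 1.4327; 1261.80 × 1.4327 ≈ 1807.80 px.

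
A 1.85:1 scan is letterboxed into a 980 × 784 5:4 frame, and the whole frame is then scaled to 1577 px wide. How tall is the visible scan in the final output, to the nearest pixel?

852 px

At 980×784 the scan is width-limited, so height = 980 / 1.850 ≈ 529.73 px.
Scaling 980 → 1577 is ×1.6092, so the height becomes 529.73 × 1.6092 ≈ 852.43 px.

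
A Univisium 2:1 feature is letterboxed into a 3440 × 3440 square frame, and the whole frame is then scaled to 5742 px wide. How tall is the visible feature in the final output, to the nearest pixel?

2871 px

In the 3440×3440 frame the feature fills the width: height = 3440 × 1/2 ≈ 1720.00 px.
The frame scales by 5742/3440 = 1.6692; 1720.00 × 1.6692 ≈ 2871.00 px.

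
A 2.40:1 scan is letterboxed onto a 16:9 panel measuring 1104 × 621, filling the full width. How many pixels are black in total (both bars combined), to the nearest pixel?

The scan is 1104 / 2.400 ≈ 460.0000 px tall.
Black = 621 − 460.0000 = 161.0000 px.
Across the 1104-px span: 161.0000 × 1104 ≈ 177744 px.

177744 pixels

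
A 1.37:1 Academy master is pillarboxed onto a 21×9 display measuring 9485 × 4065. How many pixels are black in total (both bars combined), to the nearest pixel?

1.37:1 Academy is narrower than 21×9, so it spans the full height.
Content width = 4065 × 1.370 ≈ 5569.0500 px.
9485 − 5569.0500 = 3915.9500 px of bars.
Bar area = 3915.9500 × 4065 ≈ 15918337 px.

15918337 pixels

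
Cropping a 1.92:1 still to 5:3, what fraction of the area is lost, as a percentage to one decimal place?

5:3 is narrower than 1.92:1, so the crop keeps the full height and trims the width.
(1.667)/(1.920) ≈ 0.868 of the area survives, leaving 13.19% discarded.

13.2%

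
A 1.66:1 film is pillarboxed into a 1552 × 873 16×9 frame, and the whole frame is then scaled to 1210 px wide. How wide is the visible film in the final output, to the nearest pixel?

1130 px

Fitted into 1552×873, the film spans the height; its width is 873 × 1.660 ≈ 1449.18 px.
The frame scales by 1210/1552 = 0.7796; 1449.18 × 0.7796 ≈ 1129.84 px.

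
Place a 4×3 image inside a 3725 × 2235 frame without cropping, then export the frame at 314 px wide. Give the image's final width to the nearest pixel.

251 px

Fitted into 3725×2235, the image spans the height; its width is 2235 × 4/3 ≈ 2980.00 px.
Resizing to 314 px wide multiplies everything by 0.0843: 2980.00 → 251.20 px.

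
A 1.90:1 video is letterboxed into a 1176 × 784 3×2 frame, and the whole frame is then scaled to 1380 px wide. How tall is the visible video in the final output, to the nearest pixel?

726 px

In the 1176×784 frame the video fills the width: height = 1176 / 1.900 ≈ 618.95 px.
Resizing to 1380 px wide multiplies everything by 1.1735: 618.95 → 726.32 px.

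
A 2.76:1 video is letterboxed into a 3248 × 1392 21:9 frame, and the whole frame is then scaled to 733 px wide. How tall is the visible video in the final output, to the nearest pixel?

266 px

In the 3248×1392 frame the video fills the width: height = 3248 / 2.760 ≈ 1176.81 px.
Resizing to 733 px wide multiplies everything by 0.2257: 1176.81 → 265.58 px.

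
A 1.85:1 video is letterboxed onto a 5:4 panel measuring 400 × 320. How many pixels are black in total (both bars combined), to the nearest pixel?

1.85:1 is wider than 5:4, so it spans the full width.
Content height = 400 / 1.850 ≈ 216.2162 px.
Leftover height: 320 − 216.2162 = 103.7838 px.
That's 103.7838 × 400 ≈ 41514 black pixels.

41514 pixels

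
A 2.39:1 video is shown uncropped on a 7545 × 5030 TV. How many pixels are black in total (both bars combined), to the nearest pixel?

14132511 pixels

2.39:1 is wider than 3:2, so it spans the full width.
The video is 7545 / 2.390 ≈ 3156.9038 px tall.
Leftover height: 5030 − 3156.9038 = 1873.0962 px.
Across the 7545-px span: 1873.0962 × 7545 ≈ 14132511 px.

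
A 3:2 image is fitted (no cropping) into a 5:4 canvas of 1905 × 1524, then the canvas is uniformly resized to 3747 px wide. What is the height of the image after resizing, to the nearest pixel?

2498 px

Fitted into 1905×1524, the image spans the width; its height is 1905 × 2/3 ≈ 1270.00 px.
Scaling 1905 → 3747 is ×1.9669, so the height becomes 1270.00 × 1.9669 ≈ 2498.00 px.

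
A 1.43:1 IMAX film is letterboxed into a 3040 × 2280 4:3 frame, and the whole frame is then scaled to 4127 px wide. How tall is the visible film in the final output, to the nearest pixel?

2886 px

Fitted into 3040×2280, the film spans the width; its height is 3040 / 1.430 ≈ 2125.87 px.
Scaling 3040 → 4127 is ×1.3576, so the height becomes 2125.87 × 1.3576 ≈ 2886.01 px.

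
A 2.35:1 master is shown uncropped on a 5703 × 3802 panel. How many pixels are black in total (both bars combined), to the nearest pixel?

7842717 pixels

Since 2.350 > 1.500, the master is width-limited.
The master is 5703 / 2.350 ≈ 2426.8085 px tall.
Leftover height: 3802 − 2426.8085 = 1375.1915 px.
Bar area = 1375.1915 × 5703 ≈ 7842717 px.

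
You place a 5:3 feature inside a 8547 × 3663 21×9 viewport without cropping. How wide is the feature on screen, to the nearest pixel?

Since 1.667 < 2.333, the feature is height-limited.
That makes the image 6105.00 px wide (3663 × 5/3).

6105 px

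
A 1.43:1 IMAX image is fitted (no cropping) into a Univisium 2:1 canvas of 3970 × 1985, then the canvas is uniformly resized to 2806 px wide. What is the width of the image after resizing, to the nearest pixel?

Fitted into 3970×1985, the image spans the height; its width is 1985 × 1.430 ≈ 2838.55 px.
The frame scales by 2806/3970 = 0.7068; 2838.55 × 0.7068 ≈ 2006.29 px.

2006 px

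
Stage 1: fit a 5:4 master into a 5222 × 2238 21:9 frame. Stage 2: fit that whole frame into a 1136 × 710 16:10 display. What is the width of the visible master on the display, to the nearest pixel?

609 px

Inside the 5222×2238 canvas the master is height-limited at 2797.50 × 2238.00.
Second fit — the 21:9 canvas into 1136×710 spans the width: 1136.00 × 486.86 (×0.2175 from 5222×2238).
The master scales with it: width 2797.50 × 0.2175 ≈ 608.57.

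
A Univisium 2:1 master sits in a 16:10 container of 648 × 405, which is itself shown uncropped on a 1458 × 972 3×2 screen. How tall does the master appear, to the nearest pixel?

729 px

Inside the 648×405 canvas the master is width-limited at 648.00 × 324.00.
Second fit — the 16:10 canvas into 1458×972 spans the width: 1458.00 × 911.25 (×2.2500 from 648×405).
Applying the same ×2.2500: 324.00 → 729.00.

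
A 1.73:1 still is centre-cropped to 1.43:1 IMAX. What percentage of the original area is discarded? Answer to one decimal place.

17.3%

The height stays; only width is cut (since 1.43:1 IMAX is narrower than 1.73:1).
Area ratio = (1.430)/(1.730) = 82.66%; the remaining 17.34% is cropped out.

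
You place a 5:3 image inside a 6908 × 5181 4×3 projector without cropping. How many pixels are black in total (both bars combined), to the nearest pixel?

5:3 is wider than 4×3, so it spans the full width.
Content height = 6908 × 3/5 ≈ 4144.8000 px.
Leftover height: 5181 − 4144.8000 = 1036.2000 px.
Across the 6908-px span: 1036.2000 × 6908 ≈ 7158070 px.

7158070 pixels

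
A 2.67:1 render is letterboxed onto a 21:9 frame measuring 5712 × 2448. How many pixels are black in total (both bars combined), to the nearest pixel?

1763147 pixels

2.67:1 is wider than 21:9, so it spans the full width.
The render is 5712 / 2.670 ≈ 2139.3258 px tall.
Black = 2448 − 2139.3258 = 308.6742 px.
Bar area = 308.6742 × 5712 ≈ 1763147 px.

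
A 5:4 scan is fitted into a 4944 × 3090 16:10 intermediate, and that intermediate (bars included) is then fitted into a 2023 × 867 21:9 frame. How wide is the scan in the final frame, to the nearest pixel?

Inside the 4944×3090 canvas the scan is height-limited at 3862.50 × 3090.00.
16:10 in 2023×867: fills the height, so the intermediate becomes 1387.20 × 867.00 — a scale of ×0.2806.
So the scan's width is 3862.50 × 0.2806 ≈ 1083.75.

1084 px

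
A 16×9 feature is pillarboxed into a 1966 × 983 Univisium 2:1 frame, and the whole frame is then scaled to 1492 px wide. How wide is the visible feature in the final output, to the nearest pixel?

At 1966×983 the feature is height-limited, so width = 983 × 16/9 ≈ 1747.56 px.
Resizing to 1492 px wide multiplies everything by 0.7589: 1747.56 → 1326.22 px.

1326 px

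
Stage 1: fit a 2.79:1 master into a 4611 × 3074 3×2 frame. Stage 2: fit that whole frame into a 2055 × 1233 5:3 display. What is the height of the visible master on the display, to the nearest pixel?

Inside the 4611×3074 canvas the master is width-limited at 4611.00 × 1652.69.
3×2 in 2055×1233: fills the height, so the intermediate becomes 1849.50 × 1233.00 — a scale of ×0.4011.
The master scales with it: height 1652.69 × 0.4011 ≈ 662.90.

663 px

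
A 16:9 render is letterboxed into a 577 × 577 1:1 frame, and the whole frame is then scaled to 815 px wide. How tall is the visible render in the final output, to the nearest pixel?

In the 577×577 frame the render fills the width: height = 577 × 9/16 ≈ 324.56 px.
The frame scales by 815/577 = 1.4125; 324.56 × 1.4125 ≈ 458.44 px.

458 px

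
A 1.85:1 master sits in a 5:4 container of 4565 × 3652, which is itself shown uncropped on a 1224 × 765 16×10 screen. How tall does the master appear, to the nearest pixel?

517 px

Inside the 4565×3652 canvas the master is width-limited at 4565.00 × 2467.57.
5:4 in 1224×765: fills the height, so the intermediate becomes 956.25 × 765.00 — a scale of ×0.2095.
The master scales with it: height 2467.57 × 0.2095 ≈ 516.89.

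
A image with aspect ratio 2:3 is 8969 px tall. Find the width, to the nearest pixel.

5979 px

Width = 8969 × 2/3 = 5979.33.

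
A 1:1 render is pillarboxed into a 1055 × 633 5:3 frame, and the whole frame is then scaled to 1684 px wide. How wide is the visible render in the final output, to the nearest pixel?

In the 1055×633 frame the render fills the height: width = 633 × 1/1 ≈ 633.00 px.
The frame scales by 1684/1055 = 1.5962; 633.00 × 1.5962 ≈ 1010.40 px.

1010 px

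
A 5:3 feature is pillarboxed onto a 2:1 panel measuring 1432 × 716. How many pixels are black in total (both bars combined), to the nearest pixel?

Since 1.667 < 2.000, the feature is height-limited.
The feature is 716 × 5/3 ≈ 1193.3333 px wide.
Leftover width: 1432 − 1193.3333 = 238.6667 px.
Bar area = 238.6667 × 716 ≈ 170885 px.

170885 pixels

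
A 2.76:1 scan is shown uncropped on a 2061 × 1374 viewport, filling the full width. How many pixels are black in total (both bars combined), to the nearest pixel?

1292785 pixels

That makes the image 746.7391 px tall (2061 / 2.760).
1374 − 746.7391 = 627.2609 px of bars.
Bar area = 627.2609 × 2061 ≈ 1292785 px.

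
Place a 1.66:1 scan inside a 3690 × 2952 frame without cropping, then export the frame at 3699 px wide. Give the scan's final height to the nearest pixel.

2228 px

At 3690×2952 the scan is width-limited, so height = 3690 / 1.660 ≈ 2222.89 px.
Scaling 3690 → 3699 is ×1.0024, so the height becomes 2222.89 × 1.0024 ≈ 2228.31 px.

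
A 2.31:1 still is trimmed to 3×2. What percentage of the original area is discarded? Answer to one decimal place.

3×2 is narrower than 2.31:1, so the crop keeps the full height and trims the width.
Area ratio = (1.500)/(2.310) = 64.94%; the remaining 35.06% is cropped out.

35.1%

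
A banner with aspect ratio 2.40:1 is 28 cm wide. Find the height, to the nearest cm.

12 cm

At 2.40:1, 28 / 2.400 ≈ 11.67.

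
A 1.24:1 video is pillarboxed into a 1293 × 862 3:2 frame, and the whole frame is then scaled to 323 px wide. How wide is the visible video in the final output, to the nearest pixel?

267 px

In the 1293×862 frame the video fills the height: width = 862 × 1.240 ≈ 1068.88 px.
Resizing to 323 px wide multiplies everything by 0.2498: 1068.88 → 267.01 px.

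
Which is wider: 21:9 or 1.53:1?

21:9 = 2.333 and 1.53; 2.333 > 1.53.

21:9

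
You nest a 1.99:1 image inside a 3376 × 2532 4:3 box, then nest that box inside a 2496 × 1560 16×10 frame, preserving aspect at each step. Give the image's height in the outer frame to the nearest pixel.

1.99:1 in 3376×2532: fills the width, so the image is 3376.00 × 1696.48.
Second fit — the 4:3 canvas into 2496×1560 spans the height: 2080.00 × 1560.00 (×0.6161 from 3376×2532).
The image scales with it: height 1696.48 × 0.6161 ≈ 1045.23.

1045 px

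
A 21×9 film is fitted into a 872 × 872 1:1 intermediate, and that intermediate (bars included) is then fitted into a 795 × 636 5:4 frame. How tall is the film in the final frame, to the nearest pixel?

21×9 in 872×872: fills the width, so the film is 872.00 × 373.71.
1:1 in 795×636: fills the height, so the intermediate becomes 636.00 × 636.00 — a scale of ×0.7294.
So the film's height is 373.71 × 0.7294 ≈ 272.57.

273 px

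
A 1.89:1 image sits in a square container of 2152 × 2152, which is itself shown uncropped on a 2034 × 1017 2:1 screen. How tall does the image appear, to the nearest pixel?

1.89:1 in 2152×2152: fills the width, so the image is 2152.00 × 1138.62.
The square canvas is height-limited in 2034×1017, giving 1017.00 × 1017.00; scale factor 0.4726.
The image scales with it: height 1138.62 × 0.4726 ≈ 538.10.

538 px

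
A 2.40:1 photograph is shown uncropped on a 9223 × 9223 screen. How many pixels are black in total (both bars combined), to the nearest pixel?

2.40:1 (2.400) > square (1.000), so the photograph fills the width.
The photograph is 9223 / 2.400 ≈ 3842.9167 px tall.
Black = 9223 − 3842.9167 = 5380.0833 px.
Bar area = 5380.0833 × 9223 ≈ 49620509 px.

49620509 pixels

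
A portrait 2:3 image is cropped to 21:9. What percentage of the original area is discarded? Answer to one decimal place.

21:9 is wider than portrait 2:3, so the crop keeps the full width and trims the height.
(0.667)/(2.333) ≈ 0.286 of the area survives, leaving 71.43% discarded.

71.4%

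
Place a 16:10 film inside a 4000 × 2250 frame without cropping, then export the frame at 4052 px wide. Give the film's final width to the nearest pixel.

3647 px

Fitted into 4000×2250, the film spans the height; its width is 2250 × 16/10 ≈ 3600.00 px.
Resizing to 4052 px wide multiplies everything by 1.0130: 3600.00 → 3646.80 px.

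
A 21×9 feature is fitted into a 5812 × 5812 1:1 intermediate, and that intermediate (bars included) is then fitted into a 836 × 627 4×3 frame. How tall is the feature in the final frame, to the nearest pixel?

First fit — 21×9 into 5812×5812 spans the width: 5812.00 × 2490.86.
Second fit — the 1:1 canvas into 836×627 spans the height: 627.00 × 627.00 (×0.1079 from 5812×5812).
Applying the same ×0.1079: 2490.86 → 268.71.

269 px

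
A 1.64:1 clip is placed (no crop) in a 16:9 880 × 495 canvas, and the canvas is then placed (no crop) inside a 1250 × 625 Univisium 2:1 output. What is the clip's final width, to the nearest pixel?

1025 px

1.64:1 in 880×495: fills the height, so the clip is 811.80 × 495.00.
The 16:9 canvas is height-limited in 1250×625, giving 1111.11 × 625.00; scale factor 1.2626.
Applying the same ×1.2626: 811.80 → 1025.00.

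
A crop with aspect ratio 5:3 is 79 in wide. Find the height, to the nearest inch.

47 in

At 5:3, 79 × 3/5 ≈ 47.40.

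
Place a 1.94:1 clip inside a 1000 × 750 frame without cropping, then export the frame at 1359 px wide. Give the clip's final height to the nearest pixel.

At 1000×750 the clip is width-limited, so height = 1000 / 1.940 ≈ 515.46 px.
Resizing to 1359 px wide multiplies everything by 1.3590: 515.46 → 700.52 px.

701 px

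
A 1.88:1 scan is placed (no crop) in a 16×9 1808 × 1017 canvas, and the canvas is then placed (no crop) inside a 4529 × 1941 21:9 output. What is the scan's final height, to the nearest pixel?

1835 px

First fit — 1.88:1 into 1808×1017 spans the width: 1808.00 × 961.70.
16×9 in 4529×1941: fills the height, so the intermediate becomes 3450.67 × 1941.00 — a scale of ×1.9086.
Applying the same ×1.9086: 961.70 → 1835.46.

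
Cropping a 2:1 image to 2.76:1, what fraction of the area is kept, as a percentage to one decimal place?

72.5%

2.76:1 is wider than 2:1, so the crop keeps the full width and trims the height.
Fraction kept = (2.000)/(2.760) ≈ 72.46%.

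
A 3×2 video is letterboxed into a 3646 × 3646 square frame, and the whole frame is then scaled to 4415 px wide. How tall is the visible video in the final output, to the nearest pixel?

2943 px

At 3646×3646 the video is width-limited, so height = 3646 × 2/3 ≈ 2430.67 px.
Scaling 3646 → 4415 is ×1.2109, so the height becomes 2430.67 × 1.2109 ≈ 2943.33 px.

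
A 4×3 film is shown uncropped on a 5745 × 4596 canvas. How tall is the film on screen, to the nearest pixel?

4×3 (1.333) > 5:4 (1.250), so the film fills the width.
That makes the image 4308.75 px tall (5745 × 3/4).

4309 px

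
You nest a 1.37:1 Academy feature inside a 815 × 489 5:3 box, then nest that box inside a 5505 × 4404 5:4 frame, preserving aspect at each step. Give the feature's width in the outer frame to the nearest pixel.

1.37:1 Academy in 815×489: fills the height, so the feature is 669.93 × 489.00.
Second fit — the 5:3 canvas into 5505×4404 spans the width: 5505.00 × 3303.00 (×6.7546 from 815×489).
So the feature's width is 669.93 × 6.7546 ≈ 4525.11.

4525 px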